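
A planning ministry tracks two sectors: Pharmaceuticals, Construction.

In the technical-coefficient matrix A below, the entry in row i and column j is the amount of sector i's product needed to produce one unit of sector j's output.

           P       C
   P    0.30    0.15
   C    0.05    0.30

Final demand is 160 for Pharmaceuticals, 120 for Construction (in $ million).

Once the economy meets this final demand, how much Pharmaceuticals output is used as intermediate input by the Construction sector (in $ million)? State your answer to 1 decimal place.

I − A =
  [   0.70    -0.15]
  [  -0.05     0.70]
det(I−A) = (0.70)(0.70) − (-0.15)(-0.05) = 0.4825
adj(I−A) = [[0.70, 0.15], [0.05, 0.70]]
(I − A)⁻¹ = adj(I−A) / det(I−A) ≈
  [   1.4508     0.3109]
  [   0.1036     1.4508]
First solve x = (I − A)⁻¹ d = adj(I−A)·d / det(I−A); in particular x_C = (0.05·160 + 0.70·120) / 0.4825 = 92.00 / 0.4825 ≈ 190.674.
Intermediate flow from P to C: z_PC = a_PC · x_C = 0.15 × 92.00 / 0.4825 = 13.80 / 0.4825 ≈ 28.6.

z_PC = 28.6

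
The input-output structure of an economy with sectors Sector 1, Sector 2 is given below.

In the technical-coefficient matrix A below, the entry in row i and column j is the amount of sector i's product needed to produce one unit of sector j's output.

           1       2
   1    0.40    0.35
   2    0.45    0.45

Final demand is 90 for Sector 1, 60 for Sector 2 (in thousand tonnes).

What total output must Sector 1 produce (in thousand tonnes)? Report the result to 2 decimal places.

x_1 = 408.70

I − A =
  [   0.60    -0.35]
  [  -0.45     0.55]
det(I−A) = (0.60)(0.55) − (-0.35)(-0.45) = 0.1725
adj(I−A) = [[0.55, 0.35], [0.45, 0.60]]
(I − A)⁻¹ = adj(I−A) / det(I−A) ≈
  [   3.1884     2.0290]
  [   2.6087     3.4783]
x = (I − A)⁻¹ d = adj(I−A)·d / det(I−A), with det(I−A) = 0.1725:
  x_1 = (0.55·90 + 0.35·60) / 0.1725 = 70.50 / 0.1725 ≈ 408.70
  x_2 = (0.45·90 + 0.60·60) / 0.1725 = 76.50 / 0.1725 ≈ 443.48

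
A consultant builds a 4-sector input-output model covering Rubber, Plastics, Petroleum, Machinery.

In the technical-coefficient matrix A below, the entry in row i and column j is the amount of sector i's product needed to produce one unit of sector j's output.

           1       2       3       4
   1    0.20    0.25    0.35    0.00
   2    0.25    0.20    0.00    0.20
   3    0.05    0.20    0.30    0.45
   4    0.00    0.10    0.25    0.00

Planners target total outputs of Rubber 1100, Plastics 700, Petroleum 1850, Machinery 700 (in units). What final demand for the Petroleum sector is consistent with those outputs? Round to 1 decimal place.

d_3 = 785.0

I − A =
  [   0.80    -0.25    -0.35     0.00]
  [  -0.25     0.80     0.00    -0.20]
  [  -0.05    -0.20     0.70    -0.45]
  [   0.00    -0.10    -0.25     1.00]
d = (I − A) x:
  d_1 = (+0.80)·1100 + (-0.25)·700 + (-0.35)·1850 + (+0.00)·700 = 57.5
  d_2 = (-0.25)·1100 + (+0.80)·700 + (+0.00)·1850 + (-0.20)·700 = 145.0
  d_3 = (-0.05)·1100 + (-0.20)·700 + (+0.70)·1850 + (-0.45)·700 = 785.0
  d_4 = (+0.00)·1100 + (-0.10)·700 + (-0.25)·1850 + (+1.00)·700 = 167.5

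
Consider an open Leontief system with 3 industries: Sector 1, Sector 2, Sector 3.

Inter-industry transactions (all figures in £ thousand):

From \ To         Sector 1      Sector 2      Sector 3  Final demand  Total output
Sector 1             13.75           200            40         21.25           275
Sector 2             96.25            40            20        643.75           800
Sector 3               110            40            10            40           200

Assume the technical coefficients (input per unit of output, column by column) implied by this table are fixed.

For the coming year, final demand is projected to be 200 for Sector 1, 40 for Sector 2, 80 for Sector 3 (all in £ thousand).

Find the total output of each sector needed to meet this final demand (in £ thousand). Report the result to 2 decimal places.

Technical coefficients a_ij = z_ij / X_j:
  a_11 = 13.75/275 = 0.05, a_21 = 96.25/275 = 0.35, a_31 = 110/275 = 0.40
  a_12 = 200/800 = 0.25, a_22 = 40/800 = 0.05, a_32 = 40/800 = 0.05
  a_13 = 40/200 = 0.20, a_23 = 20/200 = 0.10, a_33 = 10/200 = 0.05
I − A =
  [   0.95    -0.25    -0.20]
  [  -0.35     0.95    -0.10]
  [  -0.40    -0.05     0.95]
Cofactors of I−A, C_ij = (−1)^(i+j)·(minor ij) (rows/columns in the sector order above):
  C_11 = (0.95)(0.95) − (-0.10)(-0.05) = 0.8975
  C_12 = −[(-0.35)(0.95) − (-0.10)(-0.40)] = 0.3725
  C_13 = (-0.35)(-0.05) − (0.95)(-0.40) = 0.3975
  C_21 = −[(-0.25)(0.95) − (-0.20)(-0.05)] = 0.2475
  C_22 = (0.95)(0.95) − (-0.20)(-0.40) = 0.8225
  C_23 = −[(0.95)(-0.05) − (-0.25)(-0.40)] = 0.1475
  C_31 = (-0.25)(-0.10) − (-0.20)(0.95) = 0.2150
  C_32 = −[(0.95)(-0.10) − (-0.20)(-0.35)] = 0.1650
  C_33 = (0.95)(0.95) − (-0.25)(-0.35) = 0.8150
det(I−A) = Σ_j (I−A)_1j·C_1j = (0.95)(0.8975) + (-0.25)(0.3725) + (-0.20)(0.3975) = 0.6800
adj(I−A) = Cᵀ =
  [ 0.8975   0.2475   0.2150]
  [ 0.3725   0.8225   0.1650]
  [ 0.3975   0.1475   0.8150]
(I − A)⁻¹ = adj(I−A) / det(I−A) ≈
  [   1.3199     0.3640     0.3162]
  [   0.5478     1.2096     0.2426]
  [   0.5846     0.2169     1.1985]
x = (I − A)⁻¹ d = adj(I−A)·d / det(I−A), with det(I−A) = 0.6800:
  x_1 = (0.8975·200 + 0.2475·40 + 0.2150·80) / 0.6800 = 206.60 / 0.6800 ≈ 303.82
  x_2 = (0.3725·200 + 0.8225·40 + 0.1650·80) / 0.6800 = 120.60 / 0.6800 ≈ 177.35
  x_3 = (0.3975·200 + 0.1475·40 + 0.8150·80) / 0.6800 = 150.60 / 0.6800 ≈ 221.47

x_1 = 303.82, x_2 = 177.35, x_3 = 221.47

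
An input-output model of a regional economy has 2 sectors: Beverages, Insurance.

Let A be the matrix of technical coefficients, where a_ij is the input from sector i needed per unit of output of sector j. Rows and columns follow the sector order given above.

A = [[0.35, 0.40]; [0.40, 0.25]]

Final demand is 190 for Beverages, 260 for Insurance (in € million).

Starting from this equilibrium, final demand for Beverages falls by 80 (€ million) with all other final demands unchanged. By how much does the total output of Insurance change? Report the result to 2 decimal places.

I − A =
  [   0.65    -0.40]
  [  -0.40     0.75]
det(I−A) = (0.65)(0.75) − (-0.40)(-0.40) = 0.3275
adj(I−A) = [[0.75, 0.40], [0.40, 0.65]]
(I − A)⁻¹ = adj(I−A) / det(I−A) ≈
  [   2.2901     1.2214]
  [   1.2214     1.9847]
Δx = (I − A)⁻¹ Δd with Δd having -80 in the Beverages component and 0 elsewhere.
So Δx_2 = L_21 · (-80), where L_21 = adj(I−A)_21 / det(I−A) = 0.40 / 0.3275.
Δx_2 = 0.40 × (-80) / 0.3275 = -32.00 / 0.3275 ≈ -97.71.

Δx_2 = -97.71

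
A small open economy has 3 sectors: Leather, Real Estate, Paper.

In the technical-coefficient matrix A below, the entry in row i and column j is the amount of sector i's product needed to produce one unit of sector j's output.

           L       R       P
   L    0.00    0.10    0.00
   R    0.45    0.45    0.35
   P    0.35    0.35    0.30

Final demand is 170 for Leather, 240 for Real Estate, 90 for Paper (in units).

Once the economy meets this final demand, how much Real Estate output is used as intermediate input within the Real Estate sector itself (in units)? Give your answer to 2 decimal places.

I − A =
  [   1.00    -0.10     0.00]
  [  -0.45     0.55    -0.35]
  [  -0.35    -0.35     0.70]
Cofactors of I−A, C_ij = (−1)^(i+j)·(minor ij) (rows/columns in the sector order above):
  C_11 = (0.55)(0.70) − (-0.35)(-0.35) = 0.2625
  C_12 = −[(-0.45)(0.70) − (-0.35)(-0.35)] = 0.4375
  C_13 = (-0.45)(-0.35) − (0.55)(-0.35) = 0.3500
  C_21 = −[(-0.10)(0.70) − (0.00)(-0.35)] = 0.0700
  C_22 = (1.00)(0.70) − (0.00)(-0.35) = 0.7000
  C_23 = −[(1.00)(-0.35) − (-0.10)(-0.35)] = 0.3850
  C_31 = (-0.10)(-0.35) − (0.00)(0.55) = 0.0350
  C_32 = −[(1.00)(-0.35) − (0.00)(-0.45)] = 0.3500
  C_33 = (1.00)(0.55) − (-0.10)(-0.45) = 0.5050
det(I−A) = Σ_j (I−A)_1j·C_1j = (1.00)(0.2625) + (-0.10)(0.4375) + (0.00)(0.3500) = 0.21875
adj(I−A) = Cᵀ =
  [ 0.2625   0.0700   0.0350]
  [ 0.4375   0.7000   0.3500]
  [ 0.3500   0.3850   0.5050]
(I − A)⁻¹ = adj(I−A) / det(I−A) ≈
  [   1.2000     0.3200     0.1600]
  [   2.0000     3.2000     1.6000]
  [   1.6000     1.7600     2.3086]
First solve x = (I − A)⁻¹ d = adj(I−A)·d / det(I−A); in particular x_R = (0.4375·170 + 0.7000·240 + 0.3500·90) / 0.21875 = 273.875 / 0.21875 = 1252.0000.
Intermediate flow from R to R: z_RR = a_RR · x_R = 0.45 × 273.875 / 0.21875 = 123.24375 / 0.21875 = 563.40.

z_RR = 563.40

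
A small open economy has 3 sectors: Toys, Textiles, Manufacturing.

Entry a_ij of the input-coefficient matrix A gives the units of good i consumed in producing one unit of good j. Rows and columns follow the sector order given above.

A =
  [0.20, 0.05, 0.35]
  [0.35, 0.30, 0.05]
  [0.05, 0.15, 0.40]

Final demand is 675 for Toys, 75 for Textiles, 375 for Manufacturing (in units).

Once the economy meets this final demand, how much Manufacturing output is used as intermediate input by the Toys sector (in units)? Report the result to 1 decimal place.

I − A =
  [   0.80    -0.05    -0.35]
  [  -0.35     0.70    -0.05]
  [  -0.05    -0.15     0.60]
Cofactors of I−A, C_ij = (−1)^(i+j)·(minor ij) (rows/columns in the sector order above):
  C_11 = (0.70)(0.60) − (-0.05)(-0.15) = 0.4125
  C_12 = −[(-0.35)(0.60) − (-0.05)(-0.05)] = 0.2125
  C_13 = (-0.35)(-0.15) − (0.70)(-0.05) = 0.0875
  C_21 = −[(-0.05)(0.60) − (-0.35)(-0.15)] = 0.0825
  C_22 = (0.80)(0.60) − (-0.35)(-0.05) = 0.4625
  C_23 = −[(0.80)(-0.15) − (-0.05)(-0.05)] = 0.1225
  C_31 = (-0.05)(-0.05) − (-0.35)(0.70) = 0.2475
  C_32 = −[(0.80)(-0.05) − (-0.35)(-0.35)] = 0.1625
  C_33 = (0.80)(0.70) − (-0.05)(-0.35) = 0.5425
det(I−A) = Σ_j (I−A)_1j·C_1j = (0.80)(0.4125) + (-0.05)(0.2125) + (-0.35)(0.0875) = 0.28875
adj(I−A) = Cᵀ =
  [ 0.4125   0.0825   0.2475]
  [ 0.2125   0.4625   0.1625]
  [ 0.0875   0.1225   0.5425]
(I − A)⁻¹ = adj(I−A) / det(I−A) ≈
  [   1.4286     0.2857     0.8571]
  [   0.7359     1.6017     0.5628]
  [   0.3030     0.4242     1.8788]
First solve x = (I − A)⁻¹ d = adj(I−A)·d / det(I−A); in particular x_1 = (0.4125·675 + 0.0825·75 + 0.2475·375) / 0.28875 = 377.4375 / 0.28875 ≈ 1307.143.
Intermediate flow from 3 to 1: z_31 = a_31 · x_1 = 0.05 × 377.4375 / 0.28875 = 18.871875 / 0.28875 ≈ 65.4.

z_31 = 65.4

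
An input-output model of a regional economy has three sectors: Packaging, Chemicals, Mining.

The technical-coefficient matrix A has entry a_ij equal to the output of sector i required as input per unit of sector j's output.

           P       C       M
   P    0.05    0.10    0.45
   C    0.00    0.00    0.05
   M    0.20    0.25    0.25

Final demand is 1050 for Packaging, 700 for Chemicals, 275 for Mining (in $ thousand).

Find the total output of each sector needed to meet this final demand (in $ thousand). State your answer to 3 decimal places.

x_P = 1690.794, x_C = 753.434, x_M = 1068.690

I − A =
  [   0.95    -0.10    -0.45]
  [   0.00     1.00    -0.05]
  [  -0.20    -0.25     0.75]
Cofactors of I−A, C_ij = (−1)^(i+j)·(minor ij) (rows/columns in the sector order above):
  C_11 = (1.00)(0.75) − (-0.05)(-0.25) = 0.7375
  C_12 = −[(0.00)(0.75) − (-0.05)(-0.20)] = 0.0100
  C_13 = (0.00)(-0.25) − (1.00)(-0.20) = 0.2000
  C_21 = −[(-0.10)(0.75) − (-0.45)(-0.25)] = 0.1875
  C_22 = (0.95)(0.75) − (-0.45)(-0.20) = 0.6225
  C_23 = −[(0.95)(-0.25) − (-0.10)(-0.20)] = 0.2575
  C_31 = (-0.10)(-0.05) − (-0.45)(1.00) = 0.4550
  C_32 = −[(0.95)(-0.05) − (-0.45)(0.00)] = 0.0475
  C_33 = (0.95)(1.00) − (-0.10)(0.00) = 0.9500
det(I−A) = Σ_j (I−A)_1j·C_1j = (0.95)(0.7375) + (-0.10)(0.0100) + (-0.45)(0.2000) = 0.609625
adj(I−A) = Cᵀ =
  [ 0.7375   0.1875   0.4550]
  [ 0.0100   0.6225   0.0475]
  [ 0.2000   0.2575   0.9500]
(I − A)⁻¹ = adj(I−A) / det(I−A) ≈
  [   1.2098     0.3076     0.7464]
  [   0.0164     1.0211     0.0779]
  [   0.3281     0.4224     1.5583]
x = (I − A)⁻¹ d = adj(I−A)·d / det(I−A), with det(I−A) = 0.609625:
  x_P = (0.7375·1050 + 0.1875·700 + 0.4550·275) / 0.609625 = 1030.75 / 0.609625 ≈ 1690.794
  x_C = (0.0100·1050 + 0.6225·700 + 0.0475·275) / 0.609625 = 459.3125 / 0.609625 ≈ 753.434
  x_M = (0.2000·1050 + 0.2575·700 + 0.9500·275) / 0.609625 = 651.50 / 0.609625 ≈ 1068.690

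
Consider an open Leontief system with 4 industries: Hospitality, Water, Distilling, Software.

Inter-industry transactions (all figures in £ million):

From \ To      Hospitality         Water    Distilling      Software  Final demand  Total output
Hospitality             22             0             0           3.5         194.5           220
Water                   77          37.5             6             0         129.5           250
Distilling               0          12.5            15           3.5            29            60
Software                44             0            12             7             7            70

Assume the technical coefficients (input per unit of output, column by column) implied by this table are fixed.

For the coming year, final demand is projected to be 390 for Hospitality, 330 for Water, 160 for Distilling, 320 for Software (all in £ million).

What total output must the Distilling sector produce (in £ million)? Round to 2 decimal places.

x_3 = 289.01

Technical coefficients a_ij = z_ij / X_j:
  a_11 = 22/220 = 0.10, a_21 = 77/220 = 0.35, a_31 = 0/220 = 0.00, a_41 = 44/220 = 0.20
  a_12 = 0/250 = 0.00, a_22 = 37.5/250 = 0.15, a_32 = 12.5/250 = 0.05, a_42 = 0/250 = 0.00
  a_13 = 0/60 = 0.00, a_23 = 6/60 = 0.10, a_33 = 15/60 = 0.25, a_43 = 12/60 = 0.20
  a_14 = 3.5/70 = 0.05, a_24 = 0/70 = 0.00, a_34 = 3.5/70 = 0.05, a_44 = 7/70 = 0.10
I − A =
  [   0.90     0.00     0.00    -0.05]
  [  -0.35     0.85    -0.10     0.00]
  [   0.00    -0.05     0.75    -0.05]
  [  -0.20     0.00    -0.20     0.90]
Compute the cofactors C_ij = (−1)^(i+j)·(3×3 minor ij) of I−A; the adjugate is their transpose:
adj(I−A) = Cᵀ =
  [ 0.560750   0.000500   0.008500   0.031625]
  [ 0.233750   0.591000   0.083500   0.017625]
  [ 0.024250   0.040000   0.680000   0.039125]
  [ 0.130000   0.009000   0.153000   0.569250]
det(I−A) = Σ_j (I−A)_1j·C_1j = (0.90)(0.560750) + (0.00)(0.233750) + (0.00)(0.024250) + (-0.05)(0.130000) = 0.498175
(I − A)⁻¹ = adj(I−A) / det(I−A) ≈
  [   1.1256     0.0010     0.0171     0.0635]
  [   0.4692     1.1863     0.1676     0.0354]
  [   0.0487     0.0803     1.3650     0.0785]
  [   0.2610     0.0181     0.3071     1.1427]
x = (I − A)⁻¹ d = adj(I−A)·d / det(I−A), with det(I−A) = 0.498175:
  x_1 = (0.560750·390 + 0.000500·330 + 0.008500·160 + 0.031625·320) / 0.498175 = 230.3375 / 0.498175 ≈ 462.36
  x_2 = (0.233750·390 + 0.591000·330 + 0.083500·160 + 0.017625·320) / 0.498175 = 305.1925 / 0.498175 ≈ 612.62
  x_3 = (0.024250·390 + 0.040000·330 + 0.680000·160 + 0.039125·320) / 0.498175 = 143.9775 / 0.498175 ≈ 289.01
  x_4 = (0.130000·390 + 0.009000·330 + 0.153000·160 + 0.569250·320) / 0.498175 = 260.31 / 0.498175 ≈ 522.53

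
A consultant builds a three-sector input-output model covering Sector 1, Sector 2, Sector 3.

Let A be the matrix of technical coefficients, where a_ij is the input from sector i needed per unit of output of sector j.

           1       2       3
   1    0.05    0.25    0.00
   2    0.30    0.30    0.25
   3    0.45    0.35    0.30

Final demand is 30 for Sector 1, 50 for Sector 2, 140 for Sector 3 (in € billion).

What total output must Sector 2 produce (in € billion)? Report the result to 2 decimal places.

I − A =
  [   0.95    -0.25     0.00]
  [  -0.30     0.70    -0.25]
  [  -0.45    -0.35     0.70]
Cofactors of I−A, C_ij = (−1)^(i+j)·(minor ij) (rows/columns in the sector order above):
  C_11 = (0.70)(0.70) − (-0.25)(-0.35) = 0.4025
  C_12 = −[(-0.30)(0.70) − (-0.25)(-0.45)] = 0.3225
  C_13 = (-0.30)(-0.35) − (0.70)(-0.45) = 0.4200
  C_21 = −[(-0.25)(0.70) − (0.00)(-0.35)] = 0.1750
  C_22 = (0.95)(0.70) − (0.00)(-0.45) = 0.6650
  C_23 = −[(0.95)(-0.35) − (-0.25)(-0.45)] = 0.4450
  C_31 = (-0.25)(-0.25) − (0.00)(0.70) = 0.0625
  C_32 = −[(0.95)(-0.25) − (0.00)(-0.30)] = 0.2375
  C_33 = (0.95)(0.70) − (-0.25)(-0.30) = 0.5900
det(I−A) = Σ_j (I−A)_1j·C_1j = (0.95)(0.4025) + (-0.25)(0.3225) + (0.00)(0.4200) = 0.30175
adj(I−A) = Cᵀ =
  [ 0.4025   0.1750   0.0625]
  [ 0.3225   0.6650   0.2375]
  [ 0.4200   0.4450   0.5900]
(I − A)⁻¹ = adj(I−A) / det(I−A) ≈
  [   1.3339     0.5800     0.2071]
  [   1.0688     2.2038     0.7871]
  [   1.3919     1.4747     1.9553]
x = (I − A)⁻¹ d = adj(I−A)·d / det(I−A), with det(I−A) = 0.30175:
  x_1 = (0.4025·30 + 0.1750·50 + 0.0625·140) / 0.30175 = 29.575 / 0.30175 ≈ 98.01
  x_2 = (0.3225·30 + 0.6650·50 + 0.2375·140) / 0.30175 = 76.175 / 0.30175 ≈ 252.44
  x_3 = (0.4200·30 + 0.4450·50 + 0.5900·140) / 0.30175 = 117.45 / 0.30175 ≈ 389.23

x_2 = 252.44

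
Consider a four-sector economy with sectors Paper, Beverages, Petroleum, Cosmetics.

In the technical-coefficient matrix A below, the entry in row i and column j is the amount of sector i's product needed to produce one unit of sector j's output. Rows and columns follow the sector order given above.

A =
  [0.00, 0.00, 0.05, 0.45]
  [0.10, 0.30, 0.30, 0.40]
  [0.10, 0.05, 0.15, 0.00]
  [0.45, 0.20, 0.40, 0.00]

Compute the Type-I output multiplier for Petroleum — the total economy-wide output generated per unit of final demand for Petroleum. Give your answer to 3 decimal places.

m_3 = 4.016

I − A =
  [   1.00     0.00    -0.05    -0.45]
  [  -0.10     0.70    -0.30    -0.40]
  [  -0.10    -0.05     0.85     0.00]
  [  -0.45    -0.20    -0.40     1.00]
Compute the cofactors C_ij = (−1)^(i+j)·(3×3 minor ij) of I−A; the adjugate is their transpose:
adj(I−A) = Cᵀ =
  [ 0.504000   0.088000   0.184000   0.262000]
  [ 0.284000   0.654875   0.431250   0.389750]
  [ 0.076000   0.048875   0.469250   0.053750]
  [ 0.314000   0.190125   0.356750   0.576250]
det(I−A) = Σ_j (I−A)_1j·C_1j = (1.00)(0.504000) + (0.00)(0.284000) + (-0.05)(0.076000) + (-0.45)(0.314000) = 0.3589
(I − A)⁻¹ = adj(I−A) / det(I−A) ≈
  [   1.4043     0.2452     0.5127     0.7300]
  [   0.7913     1.8247     1.2016     1.0860]
  [   0.2118     0.1362     1.3075     0.1498]
  [   0.8749     0.5297     0.9940     1.6056]
The output multiplier for sector j is the column-j sum of the Leontief inverse (I − A)⁻¹ = adj(I−A) / det(I−A).
Column 3 of adj(I−A): (0.184000, 0.431250, 0.469250, 0.356750); det(I−A) = 0.3589.
m_3 = (0.184000 + 0.431250 + 0.469250 + 0.356750) / 0.3589 = 1.44125 / 0.3589 ≈ 4.016.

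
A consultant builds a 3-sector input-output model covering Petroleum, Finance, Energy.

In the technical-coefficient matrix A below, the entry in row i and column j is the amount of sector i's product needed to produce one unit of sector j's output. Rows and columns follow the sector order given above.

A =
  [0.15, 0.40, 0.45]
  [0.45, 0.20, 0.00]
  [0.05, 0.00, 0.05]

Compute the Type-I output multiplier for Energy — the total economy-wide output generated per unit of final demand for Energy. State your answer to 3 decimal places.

m_3 = 2.325

I − A =
  [   0.85    -0.40    -0.45]
  [  -0.45     0.80     0.00]
  [  -0.05     0.00     0.95]
Cofactors of I−A, C_ij = (−1)^(i+j)·(minor ij) (rows/columns in the sector order above):
  C_11 = (0.80)(0.95) − (0.00)(0.00) = 0.7600
  C_12 = −[(-0.45)(0.95) − (0.00)(-0.05)] = 0.4275
  C_13 = (-0.45)(0.00) − (0.80)(-0.05) = 0.0400
  C_21 = −[(-0.40)(0.95) − (-0.45)(0.00)] = 0.3800
  C_22 = (0.85)(0.95) − (-0.45)(-0.05) = 0.7850
  C_23 = −[(0.85)(0.00) − (-0.40)(-0.05)] = 0.0200
  C_31 = (-0.40)(0.00) − (-0.45)(0.80) = 0.3600
  C_32 = −[(0.85)(0.00) − (-0.45)(-0.45)] = 0.2025
  C_33 = (0.85)(0.80) − (-0.40)(-0.45) = 0.5000
det(I−A) = Σ_j (I−A)_1j·C_1j = (0.85)(0.7600) + (-0.40)(0.4275) + (-0.45)(0.0400) = 0.4570
adj(I−A) = Cᵀ =
  [ 0.7600   0.3800   0.3600]
  [ 0.4275   0.7850   0.2025]
  [ 0.0400   0.0200   0.5000]
(I − A)⁻¹ = adj(I−A) / det(I−A) ≈
  [   1.6630     0.8315     0.7877]
  [   0.9354     1.7177     0.4431]
  [   0.0875     0.0438     1.0941]
The output multiplier for sector j is the column-j sum of the Leontief inverse (I − A)⁻¹ = adj(I−A) / det(I−A).
Column 3 of adj(I−A): (0.3600, 0.2025, 0.5000); det(I−A) = 0.4570.
m_3 = (0.3600 + 0.2025 + 0.5000) / 0.4570 = 1.0625 / 0.4570 ≈ 2.325.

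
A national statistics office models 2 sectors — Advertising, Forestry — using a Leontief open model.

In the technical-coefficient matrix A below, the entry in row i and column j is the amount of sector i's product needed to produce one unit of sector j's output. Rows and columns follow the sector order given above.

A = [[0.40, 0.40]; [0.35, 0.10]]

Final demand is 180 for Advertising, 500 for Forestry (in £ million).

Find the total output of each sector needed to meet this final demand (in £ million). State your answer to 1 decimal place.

I − A =
  [   0.60    -0.40]
  [  -0.35     0.90]
det(I−A) = (0.60)(0.90) − (-0.40)(-0.35) = 0.4000
adj(I−A) = [[0.90, 0.40], [0.35, 0.60]]
(I − A)⁻¹ = adj(I−A) / det(I−A) ≈
  [   2.2500     1.0000]
  [   0.8750     1.5000]
x = (I − A)⁻¹ d = adj(I−A)·d / det(I−A), with det(I−A) = 0.4000:
  x_A = (0.90·180 + 0.40·500) / 0.4000 = 362.00 / 0.4000 = 905.0
  x_F = (0.35·180 + 0.60·500) / 0.4000 = 363.00 / 0.4000 = 907.5

x_A = 905.0, x_F = 907.5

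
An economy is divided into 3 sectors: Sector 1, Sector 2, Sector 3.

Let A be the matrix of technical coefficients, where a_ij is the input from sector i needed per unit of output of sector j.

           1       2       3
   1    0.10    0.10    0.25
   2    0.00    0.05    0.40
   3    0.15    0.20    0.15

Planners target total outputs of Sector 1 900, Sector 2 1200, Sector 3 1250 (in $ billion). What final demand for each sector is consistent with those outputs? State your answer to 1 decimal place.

d_1 = 377.5, d_2 = 640.0, d_3 = 687.5

I − A =
  [   0.90    -0.10    -0.25]
  [   0.00     0.95    -0.40]
  [  -0.15    -0.20     0.85]
d = (I − A) x:
  d_1 = (+0.90)·900 + (-0.10)·1200 + (-0.25)·1250 = 377.5
  d_2 = (+0.00)·900 + (+0.95)·1200 + (-0.40)·1250 = 640.0
  d_3 = (-0.15)·900 + (-0.20)·1200 + (+0.85)·1250 = 687.5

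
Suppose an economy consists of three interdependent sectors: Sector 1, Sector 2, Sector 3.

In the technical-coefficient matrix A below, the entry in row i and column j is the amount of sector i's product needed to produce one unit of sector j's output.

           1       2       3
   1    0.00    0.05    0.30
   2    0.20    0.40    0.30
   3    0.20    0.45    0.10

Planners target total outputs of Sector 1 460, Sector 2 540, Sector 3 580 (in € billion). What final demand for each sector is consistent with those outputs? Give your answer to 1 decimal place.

d_1 = 259.0, d_2 = 58.0, d_3 = 187.0

I − A =
  [   1.00    -0.05    -0.30]
  [  -0.20     0.60    -0.30]
  [  -0.20    -0.45     0.90]
d = (I − A) x:
  d_1 = (+1.00)·460 + (-0.05)·540 + (-0.30)·580 = 259.0
  d_2 = (-0.20)·460 + (+0.60)·540 + (-0.30)·580 = 58.0
  d_3 = (-0.20)·460 + (-0.45)·540 + (+0.90)·580 = 187.0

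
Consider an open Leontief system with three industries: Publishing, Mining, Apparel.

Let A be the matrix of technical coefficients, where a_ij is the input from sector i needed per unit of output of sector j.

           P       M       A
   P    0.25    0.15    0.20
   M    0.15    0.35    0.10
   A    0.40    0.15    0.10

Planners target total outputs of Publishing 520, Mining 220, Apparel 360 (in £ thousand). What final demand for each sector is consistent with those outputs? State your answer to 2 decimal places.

I − A =
  [   0.75    -0.15    -0.20]
  [  -0.15     0.65    -0.10]
  [  -0.40    -0.15     0.90]
d = (I − A) x:
  d_P = (+0.75)·520 + (-0.15)·220 + (-0.20)·360 = 285.00
  d_M = (-0.15)·520 + (+0.65)·220 + (-0.10)·360 = 29.00
  d_A = (-0.40)·520 + (-0.15)·220 + (+0.90)·360 = 83.00

d_P = 285.00, d_M = 29.00, d_A = 83.00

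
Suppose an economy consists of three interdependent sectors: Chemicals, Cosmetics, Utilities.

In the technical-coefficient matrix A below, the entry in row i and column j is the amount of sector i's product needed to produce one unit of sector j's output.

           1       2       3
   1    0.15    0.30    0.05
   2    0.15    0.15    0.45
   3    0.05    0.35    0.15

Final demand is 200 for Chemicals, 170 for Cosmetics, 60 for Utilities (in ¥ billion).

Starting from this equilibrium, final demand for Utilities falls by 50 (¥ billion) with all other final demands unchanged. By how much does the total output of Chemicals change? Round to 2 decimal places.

I − A =
  [   0.85    -0.30    -0.05]
  [  -0.15     0.85    -0.45]
  [  -0.05    -0.35     0.85]
Cofactors of I−A, C_ij = (−1)^(i+j)·(minor ij) (rows/columns in the sector order above):
  C_11 = (0.85)(0.85) − (-0.45)(-0.35) = 0.5650
  C_12 = −[(-0.15)(0.85) − (-0.45)(-0.05)] = 0.1500
  C_13 = (-0.15)(-0.35) − (0.85)(-0.05) = 0.0950
  C_21 = −[(-0.30)(0.85) − (-0.05)(-0.35)] = 0.2725
  C_22 = (0.85)(0.85) − (-0.05)(-0.05) = 0.7200
  C_23 = −[(0.85)(-0.35) − (-0.30)(-0.05)] = 0.3125
  C_31 = (-0.30)(-0.45) − (-0.05)(0.85) = 0.1775
  C_32 = −[(0.85)(-0.45) − (-0.05)(-0.15)] = 0.3900
  C_33 = (0.85)(0.85) − (-0.30)(-0.15) = 0.6775
det(I−A) = Σ_j (I−A)_1j·C_1j = (0.85)(0.5650) + (-0.30)(0.1500) + (-0.05)(0.0950) = 0.4305
adj(I−A) = Cᵀ =
  [ 0.5650   0.2725   0.1775]
  [ 0.1500   0.7200   0.3900]
  [ 0.0950   0.3125   0.6775]
(I − A)⁻¹ = adj(I−A) / det(I−A) ≈
  [   1.3124     0.6330     0.4123]
  [   0.3484     1.6725     0.9059]
  [   0.2207     0.7259     1.5738]
Δx = (I − A)⁻¹ Δd with Δd having -50 in the Utilities component and 0 elsewhere.
So Δx_1 = L_13 · (-50), where L_13 = adj(I−A)_13 / det(I−A) = 0.1775 / 0.4305.
Δx_1 = 0.1775 × (-50) / 0.4305 = -8.875 / 0.4305 ≈ -20.62.

Δx_1 = -20.62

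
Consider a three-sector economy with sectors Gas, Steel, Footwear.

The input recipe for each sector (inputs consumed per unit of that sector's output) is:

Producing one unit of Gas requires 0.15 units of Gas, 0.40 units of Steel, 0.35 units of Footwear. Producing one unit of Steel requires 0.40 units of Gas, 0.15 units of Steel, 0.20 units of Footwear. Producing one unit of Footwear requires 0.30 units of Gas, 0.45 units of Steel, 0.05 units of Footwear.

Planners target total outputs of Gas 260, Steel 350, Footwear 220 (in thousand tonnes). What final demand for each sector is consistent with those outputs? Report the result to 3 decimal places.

d_G = 15.000, d_S = 94.500, d_F = 48.000

I − A =
  [   0.85    -0.40    -0.30]
  [  -0.40     0.85    -0.45]
  [  -0.35    -0.20     0.95]
d = (I − A) x:
  d_G = (+0.85)·260 + (-0.40)·350 + (-0.30)·220 = 15.000
  d_S = (-0.40)·260 + (+0.85)·350 + (-0.45)·220 = 94.500
  d_F = (-0.35)·260 + (-0.20)·350 + (+0.95)·220 = 48.000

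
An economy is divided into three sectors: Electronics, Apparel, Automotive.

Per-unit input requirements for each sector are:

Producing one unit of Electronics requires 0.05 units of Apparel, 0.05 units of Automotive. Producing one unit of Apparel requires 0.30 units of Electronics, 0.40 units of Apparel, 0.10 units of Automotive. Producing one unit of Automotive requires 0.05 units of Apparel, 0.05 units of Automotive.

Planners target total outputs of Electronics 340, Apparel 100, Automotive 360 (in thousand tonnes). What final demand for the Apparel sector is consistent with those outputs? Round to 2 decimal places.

d_2 = 25.00

I − A =
  [   1.00    -0.30     0.00]
  [  -0.05     0.60    -0.05]
  [  -0.05    -0.10     0.95]
d = (I − A) x:
  d_1 = (+1.00)·340 + (-0.30)·100 + (+0.00)·360 = 310.00
  d_2 = (-0.05)·340 + (+0.60)·100 + (-0.05)·360 = 25.00
  d_3 = (-0.05)·340 + (-0.10)·100 + (+0.95)·360 = 315.00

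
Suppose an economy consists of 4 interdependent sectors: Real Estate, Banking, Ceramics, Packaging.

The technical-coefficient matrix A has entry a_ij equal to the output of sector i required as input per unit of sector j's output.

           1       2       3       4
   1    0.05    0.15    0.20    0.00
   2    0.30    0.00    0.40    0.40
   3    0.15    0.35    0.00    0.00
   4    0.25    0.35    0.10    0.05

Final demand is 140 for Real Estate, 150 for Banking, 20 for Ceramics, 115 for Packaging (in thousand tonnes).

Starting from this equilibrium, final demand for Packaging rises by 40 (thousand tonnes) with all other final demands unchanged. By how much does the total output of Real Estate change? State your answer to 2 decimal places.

I − A =
  [   0.95    -0.15    -0.20     0.00]
  [  -0.30     1.00    -0.40    -0.40]
  [  -0.15    -0.35     1.00     0.00]
  [  -0.25    -0.35    -0.10     0.95]
Compute the cofactors C_ij = (−1)^(i+j)·(3×3 minor ij) of I−A; the adjugate is their transpose:
adj(I−A) = Cᵀ =
  [ 0.66300   0.20900   0.22500   0.08800]
  [ 0.44800   0.87400   0.47600   0.36800]
  [ 0.25625   0.33725   0.71175   0.14200]
  [ 0.36650   0.41250   0.30950   0.71200]
det(I−A) = Σ_j (I−A)_1j·C_1j = (0.95)(0.66300) + (-0.15)(0.44800) + (-0.20)(0.25625) + (0.00)(0.36650) = 0.5114
(I − A)⁻¹ = adj(I−A) / det(I−A) ≈
  [   1.2964     0.4087     0.4400     0.1721]
  [   0.8760     1.7090     0.9308     0.7196]
  [   0.5011     0.6595     1.3918     0.2777]
  [   0.7167     0.8066     0.6052     1.3923]
Δx = (I − A)⁻¹ Δd with Δd having +40 in the Packaging component and 0 elsewhere.
So Δx_1 = L_14 · (+40), where L_14 = adj(I−A)_14 / det(I−A) = 0.08800 / 0.5114.
Δx_1 = 0.08800 × (+40) / 0.5114 = 3.52 / 0.5114 ≈ 6.88.

Δx_1 = 6.88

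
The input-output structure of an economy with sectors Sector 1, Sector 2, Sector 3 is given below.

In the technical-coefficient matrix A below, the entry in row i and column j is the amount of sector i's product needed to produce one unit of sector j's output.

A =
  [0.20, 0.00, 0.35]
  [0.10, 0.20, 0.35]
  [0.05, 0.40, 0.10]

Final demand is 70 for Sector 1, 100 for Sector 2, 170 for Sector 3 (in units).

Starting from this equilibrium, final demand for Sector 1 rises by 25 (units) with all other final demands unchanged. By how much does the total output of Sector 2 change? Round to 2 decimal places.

Δx_2 = 6.16

I − A =
  [   0.80     0.00    -0.35]
  [  -0.10     0.80    -0.35]
  [  -0.05    -0.40     0.90]
Cofactors of I−A, C_ij = (−1)^(i+j)·(minor ij) (rows/columns in the sector order above):
  C_11 = (0.80)(0.90) − (-0.35)(-0.40) = 0.5800
  C_12 = −[(-0.10)(0.90) − (-0.35)(-0.05)] = 0.1075
  C_13 = (-0.10)(-0.40) − (0.80)(-0.05) = 0.0800
  C_21 = −[(0.00)(0.90) − (-0.35)(-0.40)] = 0.1400
  C_22 = (0.80)(0.90) − (-0.35)(-0.05) = 0.7025
  C_23 = −[(0.80)(-0.40) − (0.00)(-0.05)] = 0.3200
  C_31 = (0.00)(-0.35) − (-0.35)(0.80) = 0.2800
  C_32 = −[(0.80)(-0.35) − (-0.35)(-0.10)] = 0.3150
  C_33 = (0.80)(0.80) − (0.00)(-0.10) = 0.6400
det(I−A) = Σ_j (I−A)_1j·C_1j = (0.80)(0.5800) + (0.00)(0.1075) + (-0.35)(0.0800) = 0.4360
adj(I−A) = Cᵀ =
  [ 0.5800   0.1400   0.2800]
  [ 0.1075   0.7025   0.3150]
  [ 0.0800   0.3200   0.6400]
(I − A)⁻¹ = adj(I−A) / det(I−A) ≈
  [   1.3303     0.3211     0.6422]
  [   0.2466     1.6112     0.7225]
  [   0.1835     0.7339     1.4679]
Δx = (I − A)⁻¹ Δd with Δd having +25 in the Sector 1 component and 0 elsewhere.
So Δx_2 = L_21 · (+25), where L_21 = adj(I−A)_21 / det(I−A) = 0.1075 / 0.4360.
Δx_2 = 0.1075 × (+25) / 0.4360 = 2.6875 / 0.4360 ≈ 6.16.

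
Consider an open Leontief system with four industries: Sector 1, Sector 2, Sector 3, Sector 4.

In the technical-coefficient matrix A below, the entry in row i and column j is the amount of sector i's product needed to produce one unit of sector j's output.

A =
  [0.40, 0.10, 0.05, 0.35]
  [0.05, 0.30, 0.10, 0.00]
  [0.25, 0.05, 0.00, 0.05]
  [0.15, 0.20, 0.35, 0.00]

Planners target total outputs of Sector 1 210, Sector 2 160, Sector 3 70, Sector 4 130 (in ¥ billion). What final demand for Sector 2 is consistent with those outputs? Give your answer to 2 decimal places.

I − A =
  [   0.60    -0.10    -0.05    -0.35]
  [  -0.05     0.70    -0.10     0.00]
  [  -0.25    -0.05     1.00    -0.05]
  [  -0.15    -0.20    -0.35     1.00]
d = (I − A) x:
  d_1 = (+0.60)·210 + (-0.10)·160 + (-0.05)·70 + (-0.35)·130 = 61.00
  d_2 = (-0.05)·210 + (+0.70)·160 + (-0.10)·70 + (+0.00)·130 = 94.50
  d_3 = (-0.25)·210 + (-0.05)·160 + (+1.00)·70 + (-0.05)·130 = 3.00
  d_4 = (-0.15)·210 + (-0.20)·160 + (-0.35)·70 + (+1.00)·130 = 42.00

d_2 = 94.50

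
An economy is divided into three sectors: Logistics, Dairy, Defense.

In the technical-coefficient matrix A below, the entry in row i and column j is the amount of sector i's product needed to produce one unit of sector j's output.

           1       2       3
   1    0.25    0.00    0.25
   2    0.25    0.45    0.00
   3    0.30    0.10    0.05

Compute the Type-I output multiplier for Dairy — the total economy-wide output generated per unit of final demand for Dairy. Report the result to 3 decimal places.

I − A =
  [   0.75     0.00    -0.25]
  [  -0.25     0.55     0.00]
  [  -0.30    -0.10     0.95]
Cofactors of I−A, C_ij = (−1)^(i+j)·(minor ij) (rows/columns in the sector order above):
  C_11 = (0.55)(0.95) − (0.00)(-0.10) = 0.5225
  C_12 = −[(-0.25)(0.95) − (0.00)(-0.30)] = 0.2375
  C_13 = (-0.25)(-0.10) − (0.55)(-0.30) = 0.1900
  C_21 = −[(0.00)(0.95) − (-0.25)(-0.10)] = 0.0250
  C_22 = (0.75)(0.95) − (-0.25)(-0.30) = 0.6375
  C_23 = −[(0.75)(-0.10) − (0.00)(-0.30)] = 0.0750
  C_31 = (0.00)(0.00) − (-0.25)(0.55) = 0.1375
  C_32 = −[(0.75)(0.00) − (-0.25)(-0.25)] = 0.0625
  C_33 = (0.75)(0.55) − (0.00)(-0.25) = 0.4125
det(I−A) = Σ_j (I−A)_1j·C_1j = (0.75)(0.5225) + (0.00)(0.2375) + (-0.25)(0.1900) = 0.344375
adj(I−A) = Cᵀ =
  [ 0.5225   0.0250   0.1375]
  [ 0.2375   0.6375   0.0625]
  [ 0.1900   0.0750   0.4125]
(I − A)⁻¹ = adj(I−A) / det(I−A) ≈
  [   1.5172     0.0726     0.3993]
  [   0.6897     1.8512     0.1815]
  [   0.5517     0.2178     1.1978]
The output multiplier for sector j is the column-j sum of the Leontief inverse (I − A)⁻¹ = adj(I−A) / det(I−A).
Column 2 of adj(I−A): (0.0250, 0.6375, 0.0750); det(I−A) = 0.344375.
m_2 = (0.0250 + 0.6375 + 0.0750) / 0.344375 = 0.7375 / 0.344375 ≈ 2.142.

m_2 = 2.142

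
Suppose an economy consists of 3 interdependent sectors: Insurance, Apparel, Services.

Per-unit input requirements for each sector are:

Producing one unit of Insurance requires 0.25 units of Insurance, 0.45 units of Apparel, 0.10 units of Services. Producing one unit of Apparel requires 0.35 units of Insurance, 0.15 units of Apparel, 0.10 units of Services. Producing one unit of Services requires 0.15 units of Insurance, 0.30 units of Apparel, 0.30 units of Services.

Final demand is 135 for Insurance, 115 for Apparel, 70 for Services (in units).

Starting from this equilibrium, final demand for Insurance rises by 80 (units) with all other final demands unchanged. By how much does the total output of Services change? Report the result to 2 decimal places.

I − A =
  [   0.75    -0.35    -0.15]
  [  -0.45     0.85    -0.30]
  [  -0.10    -0.10     0.70]
Cofactors of I−A, C_ij = (−1)^(i+j)·(minor ij) (rows/columns in the sector order above):
  C_11 = (0.85)(0.70) − (-0.30)(-0.10) = 0.5650
  C_12 = −[(-0.45)(0.70) − (-0.30)(-0.10)] = 0.3450
  C_13 = (-0.45)(-0.10) − (0.85)(-0.10) = 0.1300
  C_21 = −[(-0.35)(0.70) − (-0.15)(-0.10)] = 0.2600
  C_22 = (0.75)(0.70) − (-0.15)(-0.10) = 0.5100
  C_23 = −[(0.75)(-0.10) − (-0.35)(-0.10)] = 0.1100
  C_31 = (-0.35)(-0.30) − (-0.15)(0.85) = 0.2325
  C_32 = −[(0.75)(-0.30) − (-0.15)(-0.45)] = 0.2925
  C_33 = (0.75)(0.85) − (-0.35)(-0.45) = 0.4800
det(I−A) = Σ_j (I−A)_1j·C_1j = (0.75)(0.5650) + (-0.35)(0.3450) + (-0.15)(0.1300) = 0.2835
adj(I−A) = Cᵀ =
  [ 0.5650   0.2600   0.2325]
  [ 0.3450   0.5100   0.2925]
  [ 0.1300   0.1100   0.4800]
(I − A)⁻¹ = adj(I−A) / det(I−A) ≈
  [   1.9929     0.9171     0.8201]
  [   1.2169     1.7989     1.0317]
  [   0.4586     0.3880     1.6931]
Δx = (I − A)⁻¹ Δd with Δd having +80 in the Insurance component and 0 elsewhere.
So Δx_S = L_SI · (+80), where L_SI = adj(I−A)_SI / det(I−A) = 0.1300 / 0.2835.
Δx_S = 0.1300 × (+80) / 0.2835 = 10.40 / 0.2835 ≈ 36.68.

Δx_S = 36.68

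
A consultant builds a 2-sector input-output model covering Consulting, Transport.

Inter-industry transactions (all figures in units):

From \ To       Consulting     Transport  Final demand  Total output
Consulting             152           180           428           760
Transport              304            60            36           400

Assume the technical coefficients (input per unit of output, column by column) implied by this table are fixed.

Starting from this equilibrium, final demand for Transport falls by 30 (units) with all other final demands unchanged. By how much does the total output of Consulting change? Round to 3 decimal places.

Technical coefficients a_ij = z_ij / X_j:
  a_CC = 152/760 = 0.20, a_TC = 304/760 = 0.40
  a_CT = 180/400 = 0.45, a_TT = 60/400 = 0.15
I − A =
  [   0.80    -0.45]
  [  -0.40     0.85]
det(I−A) = (0.80)(0.85) − (-0.45)(-0.40) = 0.5000
adj(I−A) = [[0.85, 0.45], [0.40, 0.80]]
(I − A)⁻¹ = adj(I−A) / det(I−A) ≈
  [   1.7000     0.9000]
  [   0.8000     1.6000]
Δx = (I − A)⁻¹ Δd with Δd having -30 in the Transport component and 0 elsewhere.
So Δx_C = L_CT · (-30), where L_CT = adj(I−A)_CT / det(I−A) = 0.45 / 0.5000.
Δx_C = 0.45 × (-30) / 0.5000 = -13.50 / 0.5000 = -27.000.

Δx_C = -27.000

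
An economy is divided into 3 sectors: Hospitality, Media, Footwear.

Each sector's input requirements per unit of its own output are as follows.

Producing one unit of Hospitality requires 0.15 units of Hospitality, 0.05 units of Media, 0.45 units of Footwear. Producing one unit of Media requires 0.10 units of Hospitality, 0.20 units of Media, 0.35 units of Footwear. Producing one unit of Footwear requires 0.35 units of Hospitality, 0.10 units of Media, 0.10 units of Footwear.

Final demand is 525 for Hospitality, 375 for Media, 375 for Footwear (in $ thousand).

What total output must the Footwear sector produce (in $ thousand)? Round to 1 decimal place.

I − A =
  [   0.85    -0.10    -0.35]
  [  -0.05     0.80    -0.10]
  [  -0.45    -0.35     0.90]
Cofactors of I−A, C_ij = (−1)^(i+j)·(minor ij) (rows/columns in the sector order above):
  C_11 = (0.80)(0.90) − (-0.10)(-0.35) = 0.6850
  C_12 = −[(-0.05)(0.90) − (-0.10)(-0.45)] = 0.0900
  C_13 = (-0.05)(-0.35) − (0.80)(-0.45) = 0.3775
  C_21 = −[(-0.10)(0.90) − (-0.35)(-0.35)] = 0.2125
  C_22 = (0.85)(0.90) − (-0.35)(-0.45) = 0.6075
  C_23 = −[(0.85)(-0.35) − (-0.10)(-0.45)] = 0.3425
  C_31 = (-0.10)(-0.10) − (-0.35)(0.80) = 0.2900
  C_32 = −[(0.85)(-0.10) − (-0.35)(-0.05)] = 0.1025
  C_33 = (0.85)(0.80) − (-0.10)(-0.05) = 0.6750
det(I−A) = Σ_j (I−A)_1j·C_1j = (0.85)(0.6850) + (-0.10)(0.0900) + (-0.35)(0.3775) = 0.441125
adj(I−A) = Cᵀ =
  [ 0.6850   0.2125   0.2900]
  [ 0.0900   0.6075   0.1025]
  [ 0.3775   0.3425   0.6750]
(I − A)⁻¹ = adj(I−A) / det(I−A) ≈
  [   1.5528     0.4817     0.6574]
  [   0.2040     1.3772     0.2324]
  [   0.8558     0.7764     1.5302]
x = (I − A)⁻¹ d = adj(I−A)·d / det(I−A), with det(I−A) = 0.441125:
  x_H = (0.6850·525 + 0.2125·375 + 0.2900·375) / 0.441125 = 548.0625 / 0.441125 ≈ 1242.4
  x_M = (0.0900·525 + 0.6075·375 + 0.1025·375) / 0.441125 = 313.50 / 0.441125 ≈ 710.7
  x_F = (0.3775·525 + 0.3425·375 + 0.6750·375) / 0.441125 = 579.75 / 0.441125 ≈ 1314.3

x_F = 1314.3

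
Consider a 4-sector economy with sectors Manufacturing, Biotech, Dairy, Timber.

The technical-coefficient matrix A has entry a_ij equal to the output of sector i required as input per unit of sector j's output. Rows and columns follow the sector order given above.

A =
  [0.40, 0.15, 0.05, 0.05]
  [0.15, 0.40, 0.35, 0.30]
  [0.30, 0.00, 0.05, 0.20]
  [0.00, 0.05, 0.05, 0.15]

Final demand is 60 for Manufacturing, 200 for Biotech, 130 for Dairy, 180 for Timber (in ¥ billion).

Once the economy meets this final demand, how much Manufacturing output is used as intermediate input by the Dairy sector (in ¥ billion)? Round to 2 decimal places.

I − A =
  [   0.60    -0.15    -0.05    -0.05]
  [  -0.15     0.60    -0.35    -0.30]
  [  -0.30     0.00     0.95    -0.20]
  [   0.00    -0.05    -0.05     0.85]
Compute the cofactors C_ij = (−1)^(i+j)·(3×3 minor ij) of I−A; the adjugate is their transpose:
adj(I−A) = Cᵀ =
  [ 0.460750   0.122500   0.074000   0.087750]
  [ 0.213375   0.465000   0.194250   0.222375]
  [ 0.150000   0.045000   0.277500   0.090000]
  [ 0.021375   0.030000   0.027750   0.295875]
det(I−A) = Σ_j (I−A)_1j·C_1j = (0.60)(0.460750) + (-0.15)(0.213375) + (-0.05)(0.150000) + (-0.05)(0.021375) = 0.235875
(I − A)⁻¹ = adj(I−A) / det(I−A) ≈
  [   1.9534     0.5193     0.3137     0.3720]
  [   0.9046     1.9714     0.8235     0.9428]
  [   0.6359     0.1908     1.1765     0.3816]
  [   0.0906     0.1272     0.1176     1.2544]
First solve x = (I − A)⁻¹ d = adj(I−A)·d / det(I−A); in particular x_D = (0.150000·60 + 0.045000·200 + 0.277500·130 + 0.090000·180) / 0.235875 = 70.275 / 0.235875 ≈ 297.9332.
Intermediate flow from M to D: z_MD = a_MD · x_D = 0.05 × 70.275 / 0.235875 = 3.51375 / 0.235875 ≈ 14.90.

z_MD = 14.90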